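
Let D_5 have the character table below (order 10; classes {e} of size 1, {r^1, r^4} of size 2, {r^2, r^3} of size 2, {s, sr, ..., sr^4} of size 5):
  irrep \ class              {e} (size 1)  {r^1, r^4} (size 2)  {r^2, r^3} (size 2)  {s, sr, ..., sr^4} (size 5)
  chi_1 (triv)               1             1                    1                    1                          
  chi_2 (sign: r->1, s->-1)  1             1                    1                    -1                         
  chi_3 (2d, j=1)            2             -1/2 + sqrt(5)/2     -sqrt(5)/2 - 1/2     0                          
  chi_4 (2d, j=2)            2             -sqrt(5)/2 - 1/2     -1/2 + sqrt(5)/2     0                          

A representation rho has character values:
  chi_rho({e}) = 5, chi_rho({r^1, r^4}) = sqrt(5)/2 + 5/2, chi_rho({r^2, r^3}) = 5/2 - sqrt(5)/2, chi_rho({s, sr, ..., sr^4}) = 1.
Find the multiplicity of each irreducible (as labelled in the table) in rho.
Multiplicities: chi_1: 2, chi_2: 1, chi_3: 1, chi_4: 0.

Details: Use <chi_rho, chi> = (1/|G|) sum_C |C| * chi_rho(C) * conj(chi(C)) with |G| = 10 for each irreducible chi in the table:
  <chi_rho, chi_1> = (1/10)[1*(5)*conj(1) + 2*(sqrt(5)/2 + 5/2)*conj(1) + 2*(5/2 - sqrt(5)/2)*conj(1) + 5*(1)*conj(1)]
      = (1/10)[(5) + (sqrt(5) + 5) + (5 - sqrt(5)) + (5)] = 20/10 = 2
  <chi_rho, chi_2> = (1/10)[1*(5)*conj(1) + 2*(sqrt(5)/2 + 5/2)*conj(1) + 2*(5/2 - sqrt(5)/2)*conj(1) + 5*(1)*conj(-1)]
      = (1/10)[(5) + (sqrt(5) + 5) + (5 - sqrt(5)) + (-5)] = 10/10 = 1
  <chi_rho, chi_3> = (1/10)[1*(5)*conj(2) + 2*(sqrt(5)/2 + 5/2)*conj(-1/2 + sqrt(5)/2) + 2*(5/2 - sqrt(5)/2)*conj(-sqrt(5)/2 - 1/2) + 5*(1)*conj(0)]
      = (1/10)[(10) + (2*sqrt(5)) + (-2*sqrt(5)) + (0)] = 10/10 = 1
  <chi_rho, chi_4> = (1/10)[1*(5)*conj(2) + 2*(sqrt(5)/2 + 5/2)*conj(-sqrt(5)/2 - 1/2) + 2*(5/2 - sqrt(5)/2)*conj(-1/2 + sqrt(5)/2) + 5*(1)*conj(0)]
      = (1/10)[(10) + (-3*sqrt(5) - 5) + (-5 + 3*sqrt(5)) + (0)] = 0/10 = 0
Dimension check: dim(rho) = sum (mult * dim) = 2*1 + 1*1 + 1*2 + 0*2 = 5 = chi_rho(e) = 5.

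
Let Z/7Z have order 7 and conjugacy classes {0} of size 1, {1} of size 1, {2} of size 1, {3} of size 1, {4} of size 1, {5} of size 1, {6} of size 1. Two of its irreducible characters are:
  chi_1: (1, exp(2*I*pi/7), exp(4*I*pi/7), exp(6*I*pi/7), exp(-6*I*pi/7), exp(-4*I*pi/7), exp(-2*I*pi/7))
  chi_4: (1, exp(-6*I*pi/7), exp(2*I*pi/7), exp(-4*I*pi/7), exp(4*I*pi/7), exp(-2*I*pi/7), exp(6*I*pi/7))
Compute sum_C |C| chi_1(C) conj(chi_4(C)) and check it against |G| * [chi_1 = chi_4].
Sum = 0; so <chi_1, chi_4> = 0 (distinct irreducibles are orthogonal).

Solution. Compute term by term over conjugacy classes (|C| * chi_1(C) * conj(chi_4(C))):
  1*(1)*conj(1) + 1*(exp(2*I*pi/7))*conj(exp(-6*I*pi/7)) + 1*(exp(4*I*pi/7))*conj(exp(2*I*pi/7)) + 1*(exp(6*I*pi/7))*conj(exp(-4*I*pi/7)) + 1*(exp(-6*I*pi/7))*conj(exp(4*I*pi/7)) + 1*(exp(-4*I*pi/7))*conj(exp(-2*I*pi/7)) + 1*(exp(-2*I*pi/7))*conj(exp(6*I*pi/7))
  = (1) + (exp(-6*I*pi/7)) + (exp(2*I*pi/7)) + (exp(-4*I*pi/7)) + (exp(4*I*pi/7)) + (exp(-2*I*pi/7)) + (exp(6*I*pi/7))
  = 0.
(Exp terms are combined using exp(i*s)*conj(exp(i*t)) = exp(i*(s-t)), and sums of them are collapsed using the identity that for every m > 1 the m distinct m-th roots of unity sum to 0, e.g. 1 + exp(2*I*pi/3) + exp(-2*I*pi/3) = 0.)
Dividing by |G| = 7 gives 0/7 = 0, matching the row-orthogonality relation <chi_1, chi_4> = [chi_1 = chi_4].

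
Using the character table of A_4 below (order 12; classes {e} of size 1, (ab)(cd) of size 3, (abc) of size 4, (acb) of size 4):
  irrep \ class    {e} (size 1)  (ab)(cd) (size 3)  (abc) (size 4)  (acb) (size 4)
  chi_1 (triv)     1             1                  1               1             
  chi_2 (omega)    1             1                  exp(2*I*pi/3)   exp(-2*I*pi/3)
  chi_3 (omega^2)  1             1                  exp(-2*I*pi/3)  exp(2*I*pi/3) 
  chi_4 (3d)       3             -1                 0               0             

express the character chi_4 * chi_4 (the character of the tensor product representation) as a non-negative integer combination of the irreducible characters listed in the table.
chi_4 tensor chi_4 = chi_1 + chi_2 + chi_3 + 2*chi_4 (all other irreducibles have multiplicity 0).

Details: The character of a tensor product is the pointwise product (chi_4 * chi_4)(C) = chi_4(C) * chi_4(C):
  {e}: (3)*(3), (ab)(cd): (-1)*(-1), (abc): (0)*(0), (acb): (0)*(0)
so (chi_4 * chi_4) takes values
  {e} -> 9, (ab)(cd) -> 1, (abc) -> 0, (acb) -> 0.
Now take the inner product of this character with each irreducible chi from the table, <chi_4*chi_4, chi> = (1/12) sum_C |C| (chi_4*chi_4)(C) conj(chi(C)):
  <chi_4*chi_4, chi_1> = (1/12)[1*(9)*conj(1) + 3*(1)*conj(1) + 4*(0)*conj(1) + 4*(0)*conj(1)]
      = (1/12)[(9) + (3) + (0) + (0)] = 12/12 = 1
  <chi_4*chi_4, chi_2> = (1/12)[1*(9)*conj(1) + 3*(1)*conj(1) + 4*(0)*conj(exp(2*I*pi/3)) + 4*(0)*conj(exp(-2*I*pi/3))]
      = (1/12)[(9) + (3) + (0) + (0)] = 12/12 = 1
  <chi_4*chi_4, chi_3> = (1/12)[1*(9)*conj(1) + 3*(1)*conj(1) + 4*(0)*conj(exp(-2*I*pi/3)) + 4*(0)*conj(exp(2*I*pi/3))]
      = (1/12)[(9) + (3) + (0) + (0)] = 12/12 = 1
  <chi_4*chi_4, chi_4> = (1/12)[1*(9)*conj(3) + 3*(1)*conj(-1) + 4*(0)*conj(0) + 4*(0)*conj(0)]
      = (1/12)[(27) + (-3) + (0) + (0)] = 24/12 = 2
(Exp terms are combined using exp(i*s)*conj(exp(i*t)) = exp(i*(s-t)), and sums of them are collapsed using the identity that for every m > 1 the m distinct m-th roots of unity sum to 0, e.g. 1 + exp(2*I*pi/3) + exp(-2*I*pi/3) = 0.)
Hence the multiplicities are chi_1: 1, chi_2: 1, chi_3: 1, chi_4: 2. Dimension check: dim(chi_4)*dim(chi_4) = 3*3 = 9 and sum (mult * dim) = 1*1 + 1*1 + 1*1 + 2*3 = 9.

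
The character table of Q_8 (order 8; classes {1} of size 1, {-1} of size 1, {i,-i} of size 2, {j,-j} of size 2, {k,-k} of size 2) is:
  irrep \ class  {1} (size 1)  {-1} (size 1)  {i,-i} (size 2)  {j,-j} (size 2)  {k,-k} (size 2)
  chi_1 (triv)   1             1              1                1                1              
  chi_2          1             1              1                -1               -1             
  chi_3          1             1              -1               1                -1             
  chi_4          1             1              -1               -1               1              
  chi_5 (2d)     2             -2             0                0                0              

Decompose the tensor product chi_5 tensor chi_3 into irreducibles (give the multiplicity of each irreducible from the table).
chi_5 tensor chi_3 = chi_5 (all other irreducibles have multiplicity 0).

Justification: The character of a tensor product is the pointwise product (chi_5 * chi_3)(C) = chi_5(C) * chi_3(C):
  {1}: (2)*(1), {-1}: (-2)*(1), {i,-i}: (0)*(-1), {j,-j}: (0)*(1), {k,-k}: (0)*(-1)
so (chi_5 * chi_3) takes values
  {1} -> 2, {-1} -> -2, {i,-i} -> 0, {j,-j} -> 0, {k,-k} -> 0.
Now take the inner product of this character with each irreducible chi from the table, <chi_5*chi_3, chi> = (1/8) sum_C |C| (chi_5*chi_3)(C) conj(chi(C)):
  <chi_5*chi_3, chi_1> = (1/8)[1*(2)*conj(1) + 1*(-2)*conj(1) + 2*(0)*conj(1) + 2*(0)*conj(1) + 2*(0)*conj(1)]
      = (1/8)[(2) + (-2) + (0) + (0) + (0)] = 0/8 = 0
  <chi_5*chi_3, chi_2> = (1/8)[1*(2)*conj(1) + 1*(-2)*conj(1) + 2*(0)*conj(1) + 2*(0)*conj(-1) + 2*(0)*conj(-1)]
      = (1/8)[(2) + (-2) + (0) + (0) + (0)] = 0/8 = 0
  <chi_5*chi_3, chi_3> = (1/8)[1*(2)*conj(1) + 1*(-2)*conj(1) + 2*(0)*conj(-1) + 2*(0)*conj(1) + 2*(0)*conj(-1)]
      = (1/8)[(2) + (-2) + (0) + (0) + (0)] = 0/8 = 0
  <chi_5*chi_3, chi_4> = (1/8)[1*(2)*conj(1) + 1*(-2)*conj(1) + 2*(0)*conj(-1) + 2*(0)*conj(-1) + 2*(0)*conj(1)]
      = (1/8)[(2) + (-2) + (0) + (0) + (0)] = 0/8 = 0
  <chi_5*chi_3, chi_5> = (1/8)[1*(2)*conj(2) + 1*(-2)*conj(-2) + 2*(0)*conj(0) + 2*(0)*conj(0) + 2*(0)*conj(0)]
      = (1/8)[(4) + (4) + (0) + (0) + (0)] = 8/8 = 1
Hence the multiplicities are chi_5: 1. Dimension check: dim(chi_5)*dim(chi_3) = 2*1 = 2 and sum (mult * dim) = 1*2 = 2.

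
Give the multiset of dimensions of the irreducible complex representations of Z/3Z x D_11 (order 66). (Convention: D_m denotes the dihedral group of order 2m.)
Dimensions: 1, 1, 1, 1, 1, 1, 2, 2, 2, 2, 2, 2, 2, 2, 2, 2, 2, 2, 2, 2, 2

Derivation: There are 21 irreducibles (= number of conjugacy classes). Their dimensions d_i satisfy sum d_i^2 = |G| = 66: 1 + 1 + 1 + 1 + 1 + 1 + 4 + 4 + 4 + 4 + 4 + 4 + 4 + 4 + 4 + 4 + 4 + 4 + 4 + 4 + 4 = 66. (For the product with Z/3Z: each of the 3 1-dim characters of Z/3Z tensors with each irrep of D_11, giving 3 copies of each D_11-dimension.)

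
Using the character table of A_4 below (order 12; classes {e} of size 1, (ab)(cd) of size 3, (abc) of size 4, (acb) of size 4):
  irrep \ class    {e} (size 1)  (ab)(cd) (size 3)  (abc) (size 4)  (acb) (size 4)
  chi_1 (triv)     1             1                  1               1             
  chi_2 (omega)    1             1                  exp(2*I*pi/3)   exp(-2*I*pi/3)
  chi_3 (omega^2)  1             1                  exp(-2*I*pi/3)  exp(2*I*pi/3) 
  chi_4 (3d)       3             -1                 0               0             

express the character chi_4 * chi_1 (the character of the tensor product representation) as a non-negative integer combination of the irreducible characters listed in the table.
chi_4 tensor chi_1 = chi_4 (all other irreducibles have multiplicity 0).

Justification: The character of a tensor product is the pointwise product (chi_4 * chi_1)(C) = chi_4(C) * chi_1(C):
  {e}: (3)*(1), (ab)(cd): (-1)*(1), (abc): (0)*(1), (acb): (0)*(1)
so (chi_4 * chi_1) takes values
  {e} -> 3, (ab)(cd) -> -1, (abc) -> 0, (acb) -> 0.
Now take the inner product of this character with each irreducible chi from the table, <chi_4*chi_1, chi> = (1/12) sum_C |C| (chi_4*chi_1)(C) conj(chi(C)):
  <chi_4*chi_1, chi_1> = (1/12)[1*(3)*conj(1) + 3*(-1)*conj(1) + 4*(0)*conj(1) + 4*(0)*conj(1)]
      = (1/12)[(3) + (-3) + (0) + (0)] = 0/12 = 0
  <chi_4*chi_1, chi_2> = (1/12)[1*(3)*conj(1) + 3*(-1)*conj(1) + 4*(0)*conj(exp(2*I*pi/3)) + 4*(0)*conj(exp(-2*I*pi/3))]
      = (1/12)[(3) + (-3) + (0) + (0)] = 0/12 = 0
  <chi_4*chi_1, chi_3> = (1/12)[1*(3)*conj(1) + 3*(-1)*conj(1) + 4*(0)*conj(exp(-2*I*pi/3)) + 4*(0)*conj(exp(2*I*pi/3))]
      = (1/12)[(3) + (-3) + (0) + (0)] = 0/12 = 0
  <chi_4*chi_1, chi_4> = (1/12)[1*(3)*conj(3) + 3*(-1)*conj(-1) + 4*(0)*conj(0) + 4*(0)*conj(0)]
      = (1/12)[(9) + (3) + (0) + (0)] = 12/12 = 1
(Exp terms are combined using exp(i*s)*conj(exp(i*t)) = exp(i*(s-t)), and sums of them are collapsed using the identity that for every m > 1 the m distinct m-th roots of unity sum to 0, e.g. 1 + exp(2*I*pi/3) + exp(-2*I*pi/3) = 0.)
Hence the multiplicities are chi_4: 1. Dimension check: dim(chi_4)*dim(chi_1) = 3*1 = 3 and sum (mult * dim) = 1*3 = 3.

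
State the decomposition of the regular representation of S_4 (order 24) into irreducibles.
Each irreducible V_i of dimension d_i appears with multiplicity d_i, i.e. rho_reg = (direct sum over all irreducibles V_i) d_i V_i. The irreducible dimensions for S_4 are 1, 1, 2, 3, 3: 2 irreducibles of dimension 1, each with multiplicity 1; 1 irreducible of dimension 2, with multiplicity 2; 2 irreducibles of dimension 3, each with multiplicity 3. Total dimension 2*1*1 + 1*2*2 + 2*3*3 = 24 = |G|.

Details: General theorem: in the regular representation of a finite group G, each irreducible appears with multiplicity equal to its dimension. Check: dim(rho_reg) = sum d_i^2 = 1 + 1 + 4 + 9 + 9 = 24 = |G|.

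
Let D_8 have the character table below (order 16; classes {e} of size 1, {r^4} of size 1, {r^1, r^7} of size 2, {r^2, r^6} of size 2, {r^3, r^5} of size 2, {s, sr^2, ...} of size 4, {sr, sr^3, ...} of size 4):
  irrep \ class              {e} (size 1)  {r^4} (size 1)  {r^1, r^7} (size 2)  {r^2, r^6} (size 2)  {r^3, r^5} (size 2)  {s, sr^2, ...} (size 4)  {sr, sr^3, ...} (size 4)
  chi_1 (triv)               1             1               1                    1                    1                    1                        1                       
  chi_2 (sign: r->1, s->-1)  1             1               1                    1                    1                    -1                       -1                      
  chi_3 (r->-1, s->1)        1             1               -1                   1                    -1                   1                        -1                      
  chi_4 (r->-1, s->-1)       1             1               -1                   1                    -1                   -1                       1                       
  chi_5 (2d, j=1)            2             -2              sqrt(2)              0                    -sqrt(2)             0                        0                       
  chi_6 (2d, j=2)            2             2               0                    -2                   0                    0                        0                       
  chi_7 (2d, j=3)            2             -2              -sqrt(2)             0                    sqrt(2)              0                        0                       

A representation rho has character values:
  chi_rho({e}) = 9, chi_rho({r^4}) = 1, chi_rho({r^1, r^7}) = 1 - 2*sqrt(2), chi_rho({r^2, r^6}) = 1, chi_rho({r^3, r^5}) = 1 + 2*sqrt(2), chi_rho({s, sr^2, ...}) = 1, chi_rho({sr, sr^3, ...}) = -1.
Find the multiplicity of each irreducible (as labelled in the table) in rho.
Multiplicities: chi_1: 1, chi_2: 1, chi_3: 1, chi_4: 0, chi_5: 0, chi_6: 1, chi_7: 2.

Explanation: Use <chi_rho, chi> = (1/|G|) sum_C |C| * chi_rho(C) * conj(chi(C)) with |G| = 16 for each irreducible chi in the table:
  <chi_rho, chi_1> = (1/16)[1*(9)*conj(1) + 1*(1)*conj(1) + 2*(1 - 2*sqrt(2))*conj(1) + 2*(1)*conj(1) + 2*(1 + 2*sqrt(2))*conj(1) + 4*(1)*conj(1) + 4*(-1)*conj(1)]
      = (1/16)[(9) + (1) + (2 - 4*sqrt(2)) + (2) + (2 + 4*sqrt(2)) + (4) + (-4)] = 16/16 = 1
  <chi_rho, chi_2> = (1/16)[1*(9)*conj(1) + 1*(1)*conj(1) + 2*(1 - 2*sqrt(2))*conj(1) + 2*(1)*conj(1) + 2*(1 + 2*sqrt(2))*conj(1) + 4*(1)*conj(-1) + 4*(-1)*conj(-1)]
      = (1/16)[(9) + (1) + (2 - 4*sqrt(2)) + (2) + (2 + 4*sqrt(2)) + (-4) + (4)] = 16/16 = 1
  <chi_rho, chi_3> = (1/16)[1*(9)*conj(1) + 1*(1)*conj(1) + 2*(1 - 2*sqrt(2))*conj(-1) + 2*(1)*conj(1) + 2*(1 + 2*sqrt(2))*conj(-1) + 4*(1)*conj(1) + 4*(-1)*conj(-1)]
      = (1/16)[(9) + (1) + (-2 + 4*sqrt(2)) + (2) + (-4*sqrt(2) - 2) + (4) + (4)] = 16/16 = 1
  <chi_rho, chi_4> = (1/16)[1*(9)*conj(1) + 1*(1)*conj(1) + 2*(1 - 2*sqrt(2))*conj(-1) + 2*(1)*conj(1) + 2*(1 + 2*sqrt(2))*conj(-1) + 4*(1)*conj(-1) + 4*(-1)*conj(1)]
      = (1/16)[(9) + (1) + (-2 + 4*sqrt(2)) + (2) + (-4*sqrt(2) - 2) + (-4) + (-4)] = 0/16 = 0
  <chi_rho, chi_5> = (1/16)[1*(9)*conj(2) + 1*(1)*conj(-2) + 2*(1 - 2*sqrt(2))*conj(sqrt(2)) + 2*(1)*conj(0) + 2*(1 + 2*sqrt(2))*conj(-sqrt(2)) + 4*(1)*conj(0) + 4*(-1)*conj(0)]
      = (1/16)[(18) + (-2) + (-8 + 2*sqrt(2)) + (0) + (-8 - 2*sqrt(2)) + (0) + (0)] = 0/16 = 0
  <chi_rho, chi_6> = (1/16)[1*(9)*conj(2) + 1*(1)*conj(2) + 2*(1 - 2*sqrt(2))*conj(0) + 2*(1)*conj(-2) + 2*(1 + 2*sqrt(2))*conj(0) + 4*(1)*conj(0) + 4*(-1)*conj(0)]
      = (1/16)[(18) + (2) + (0) + (-4) + (0) + (0) + (0)] = 16/16 = 1
  <chi_rho, chi_7> = (1/16)[1*(9)*conj(2) + 1*(1)*conj(-2) + 2*(1 - 2*sqrt(2))*conj(-sqrt(2)) + 2*(1)*conj(0) + 2*(1 + 2*sqrt(2))*conj(sqrt(2)) + 4*(1)*conj(0) + 4*(-1)*conj(0)]
      = (1/16)[(18) + (-2) + (8 - 2*sqrt(2)) + (0) + (2*sqrt(2) + 8) + (0) + (0)] = 32/16 = 2
Dimension check: dim(rho) = sum (mult * dim) = 1*1 + 1*1 + 1*1 + 0*1 + 0*2 + 1*2 + 2*2 = 9 = chi_rho(e) = 9.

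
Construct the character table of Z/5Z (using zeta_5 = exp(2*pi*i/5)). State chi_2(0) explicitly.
Character table of Z/5Z (irreps indexed chi_0,...,chi_4 with chi_k(m) = zeta_5^(k*m), zeta_5 = exp(2*pi*i/5)):
  irrep \ class  {0} (size 1)  {1} (size 1)    {2} (size 1)    {3} (size 1)    {4} (size 1)  
  chi_0          1             1               1               1               1             
  chi_1          1             exp(2*I*pi/5)   exp(4*I*pi/5)   exp(-4*I*pi/5)  exp(-2*I*pi/5)
  chi_2          1             exp(4*I*pi/5)   exp(-2*I*pi/5)  exp(2*I*pi/5)   exp(-4*I*pi/5)
  chi_3          1             exp(-4*I*pi/5)  exp(2*I*pi/5)   exp(-2*I*pi/5)  exp(4*I*pi/5) 
  chi_4          1             exp(-2*I*pi/5)  exp(-4*I*pi/5)  exp(4*I*pi/5)   exp(2*I*pi/5) 

Spot check: chi_2(0) = zeta_5^(2*0) = zeta_5^0 = 1.

Argument: Z/5Z is abelian, so all 5 irreducible complex representations are 1-dimensional. They are given by chi_k(m) = zeta_5^(k*m) for k = 0,...,4. Row orthogonality: sum_m chi_k(m) conj(chi_l(m)) = 5 * [k = l].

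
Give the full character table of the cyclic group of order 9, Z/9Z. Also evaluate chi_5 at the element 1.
Character table of Z/9Z (irreps indexed chi_0,...,chi_8 with chi_k(m) = zeta_9^(k*m), zeta_9 = exp(2*pi*i/9)):
  irrep \ class  {0} (size 1)  {1} (size 1)    {2} (size 1)    {3} (size 1)    {4} (size 1)    {5} (size 1)    {6} (size 1)    {7} (size 1)    {8} (size 1)  
  chi_0          1             1               1               1               1               1               1               1               1             
  chi_1          1             exp(2*I*pi/9)   exp(4*I*pi/9)   exp(2*I*pi/3)   exp(8*I*pi/9)   exp(-8*I*pi/9)  exp(-2*I*pi/3)  exp(-4*I*pi/9)  exp(-2*I*pi/9)
  chi_2          1             exp(4*I*pi/9)   exp(8*I*pi/9)   exp(-2*I*pi/3)  exp(-2*I*pi/9)  exp(2*I*pi/9)   exp(2*I*pi/3)   exp(-8*I*pi/9)  exp(-4*I*pi/9)
  chi_3          1             exp(2*I*pi/3)   exp(-2*I*pi/3)  1               exp(2*I*pi/3)   exp(-2*I*pi/3)  1               exp(2*I*pi/3)   exp(-2*I*pi/3)
  chi_4          1             exp(8*I*pi/9)   exp(-2*I*pi/9)  exp(2*I*pi/3)   exp(-4*I*pi/9)  exp(4*I*pi/9)   exp(-2*I*pi/3)  exp(2*I*pi/9)   exp(-8*I*pi/9)
  chi_5          1             exp(-8*I*pi/9)  exp(2*I*pi/9)   exp(-2*I*pi/3)  exp(4*I*pi/9)   exp(-4*I*pi/9)  exp(2*I*pi/3)   exp(-2*I*pi/9)  exp(8*I*pi/9) 
  chi_6          1             exp(-2*I*pi/3)  exp(2*I*pi/3)   1               exp(-2*I*pi/3)  exp(2*I*pi/3)   1               exp(-2*I*pi/3)  exp(2*I*pi/3) 
  chi_7          1             exp(-4*I*pi/9)  exp(-8*I*pi/9)  exp(2*I*pi/3)   exp(2*I*pi/9)   exp(-2*I*pi/9)  exp(-2*I*pi/3)  exp(8*I*pi/9)   exp(4*I*pi/9) 
  chi_8          1             exp(-2*I*pi/9)  exp(-4*I*pi/9)  exp(-2*I*pi/3)  exp(-8*I*pi/9)  exp(8*I*pi/9)   exp(2*I*pi/3)   exp(4*I*pi/9)   exp(2*I*pi/9) 

Spot check: chi_5(1) = zeta_9^(5*1) = zeta_9^5 = exp(-8*I*pi/9).

Working: Z/9Z is abelian, so all 9 irreducible complex representations are 1-dimensional. They are given by chi_k(m) = zeta_9^(k*m) for k = 0,...,8. Row orthogonality: sum_m chi_k(m) conj(chi_l(m)) = 9 * [k = l].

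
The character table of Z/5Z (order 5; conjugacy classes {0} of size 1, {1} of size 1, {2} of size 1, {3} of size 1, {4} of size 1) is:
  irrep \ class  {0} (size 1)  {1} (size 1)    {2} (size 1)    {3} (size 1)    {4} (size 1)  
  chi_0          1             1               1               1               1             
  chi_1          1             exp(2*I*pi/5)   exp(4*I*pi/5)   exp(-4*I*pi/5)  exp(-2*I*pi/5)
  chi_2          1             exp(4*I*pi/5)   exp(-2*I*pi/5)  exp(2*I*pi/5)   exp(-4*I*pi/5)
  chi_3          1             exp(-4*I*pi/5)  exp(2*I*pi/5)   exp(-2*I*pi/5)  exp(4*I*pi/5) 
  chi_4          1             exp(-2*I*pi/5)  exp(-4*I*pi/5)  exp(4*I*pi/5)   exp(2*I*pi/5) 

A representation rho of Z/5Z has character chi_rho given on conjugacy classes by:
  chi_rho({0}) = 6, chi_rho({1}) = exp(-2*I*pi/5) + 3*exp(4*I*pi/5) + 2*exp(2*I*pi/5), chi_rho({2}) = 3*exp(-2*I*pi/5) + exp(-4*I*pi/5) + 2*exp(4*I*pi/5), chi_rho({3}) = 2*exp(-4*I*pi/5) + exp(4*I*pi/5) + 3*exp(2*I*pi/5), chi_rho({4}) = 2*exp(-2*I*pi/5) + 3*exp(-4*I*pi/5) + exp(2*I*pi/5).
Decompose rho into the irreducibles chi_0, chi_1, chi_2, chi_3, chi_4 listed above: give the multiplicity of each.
Multiplicities: chi_0: 0, chi_1: 2, chi_2: 3, chi_3: 0, chi_4: 1.

Use <chi_rho, chi> = (1/|G|) sum_C |C| * chi_rho(C) * conj(chi(C)) with |G| = 5 for each irreducible chi in the table:
  <chi_rho, chi_0> = (1/5)[1*(6)*conj(1) + 1*(exp(-2*I*pi/5) + 3*exp(4*I*pi/5) + 2*exp(2*I*pi/5))*conj(1) + 1*(3*exp(-2*I*pi/5) + exp(-4*I*pi/5) + 2*exp(4*I*pi/5))*conj(1) + 1*(2*exp(-4*I*pi/5) + exp(4*I*pi/5) + 3*exp(2*I*pi/5))*conj(1) + 1*(2*exp(-2*I*pi/5) + 3*exp(-4*I*pi/5) + exp(2*I*pi/5))*conj(1)]
      = (1/5)[(6) + (exp(-2*I*pi/5) + 3*exp(4*I*pi/5) + 2*exp(2*I*pi/5)) + (3*exp(-2*I*pi/5) + exp(-4*I*pi/5) + 2*exp(4*I*pi/5)) + (2*exp(-4*I*pi/5) + exp(4*I*pi/5) + 3*exp(2*I*pi/5)) + (2*exp(-2*I*pi/5) + 3*exp(-4*I*pi/5) + exp(2*I*pi/5))] = 0/5 = 0
  <chi_rho, chi_1> = (1/5)[1*(6)*conj(1) + 1*(exp(-2*I*pi/5) + 3*exp(4*I*pi/5) + 2*exp(2*I*pi/5))*conj(exp(2*I*pi/5)) + 1*(3*exp(-2*I*pi/5) + exp(-4*I*pi/5) + 2*exp(4*I*pi/5))*conj(exp(4*I*pi/5)) + 1*(2*exp(-4*I*pi/5) + exp(4*I*pi/5) + 3*exp(2*I*pi/5))*conj(exp(-4*I*pi/5)) + 1*(2*exp(-2*I*pi/5) + 3*exp(-4*I*pi/5) + exp(2*I*pi/5))*conj(exp(-2*I*pi/5))]
      = (1/5)[(6) + (2 + exp(-4*I*pi/5) + 3*exp(2*I*pi/5)) + (2 + exp(2*I*pi/5) + 3*exp(4*I*pi/5)) + (2 + 3*exp(-4*I*pi/5) + exp(-2*I*pi/5)) + (2 + 3*exp(-2*I*pi/5) + exp(4*I*pi/5))] = 10/5 = 2
  <chi_rho, chi_2> = (1/5)[1*(6)*conj(1) + 1*(exp(-2*I*pi/5) + 3*exp(4*I*pi/5) + 2*exp(2*I*pi/5))*conj(exp(4*I*pi/5)) + 1*(3*exp(-2*I*pi/5) + exp(-4*I*pi/5) + 2*exp(4*I*pi/5))*conj(exp(-2*I*pi/5)) + 1*(2*exp(-4*I*pi/5) + exp(4*I*pi/5) + 3*exp(2*I*pi/5))*conj(exp(2*I*pi/5)) + 1*(2*exp(-2*I*pi/5) + 3*exp(-4*I*pi/5) + exp(2*I*pi/5))*conj(exp(-4*I*pi/5))]
      = (1/5)[(6) + (3 + 2*exp(-2*I*pi/5) + exp(4*I*pi/5)) + (3 + 2*exp(-4*I*pi/5) + exp(-2*I*pi/5)) + (3 + exp(2*I*pi/5) + 2*exp(4*I*pi/5)) + (3 + exp(-4*I*pi/5) + 2*exp(2*I*pi/5))] = 15/5 = 3
  <chi_rho, chi_3> = (1/5)[1*(6)*conj(1) + 1*(exp(-2*I*pi/5) + 3*exp(4*I*pi/5) + 2*exp(2*I*pi/5))*conj(exp(-4*I*pi/5)) + 1*(3*exp(-2*I*pi/5) + exp(-4*I*pi/5) + 2*exp(4*I*pi/5))*conj(exp(2*I*pi/5)) + 1*(2*exp(-4*I*pi/5) + exp(4*I*pi/5) + 3*exp(2*I*pi/5))*conj(exp(-2*I*pi/5)) + 1*(2*exp(-2*I*pi/5) + 3*exp(-4*I*pi/5) + exp(2*I*pi/5))*conj(exp(4*I*pi/5))]
      = (1/5)[(6) + (3*exp(-2*I*pi/5) + 2*exp(-4*I*pi/5) + exp(2*I*pi/5)) + (3*exp(-4*I*pi/5) + exp(4*I*pi/5) + 2*exp(2*I*pi/5)) + (2*exp(-2*I*pi/5) + exp(-4*I*pi/5) + 3*exp(4*I*pi/5)) + (exp(-2*I*pi/5) + 2*exp(4*I*pi/5) + 3*exp(2*I*pi/5))] = 0/5 = 0
  <chi_rho, chi_4> = (1/5)[1*(6)*conj(1) + 1*(exp(-2*I*pi/5) + 3*exp(4*I*pi/5) + 2*exp(2*I*pi/5))*conj(exp(-2*I*pi/5)) + 1*(3*exp(-2*I*pi/5) + exp(-4*I*pi/5) + 2*exp(4*I*pi/5))*conj(exp(-4*I*pi/5)) + 1*(2*exp(-4*I*pi/5) + exp(4*I*pi/5) + 3*exp(2*I*pi/5))*conj(exp(4*I*pi/5)) + 1*(2*exp(-2*I*pi/5) + 3*exp(-4*I*pi/5) + exp(2*I*pi/5))*conj(exp(2*I*pi/5))]
      = (1/5)[(6) + (1 + 3*exp(-4*I*pi/5) + 2*exp(4*I*pi/5)) + (1 + 2*exp(-2*I*pi/5) + 3*exp(2*I*pi/5)) + (1 + 3*exp(-2*I*pi/5) + 2*exp(2*I*pi/5)) + (1 + 2*exp(-4*I*pi/5) + 3*exp(4*I*pi/5))] = 5/5 = 1
(Exp terms are combined using exp(i*s)*conj(exp(i*t)) = exp(i*(s-t)), and sums of them are collapsed using the identity that for every m > 1 the m distinct m-th roots of unity sum to 0, e.g. 1 + exp(2*I*pi/3) + exp(-2*I*pi/3) = 0.)
Dimension check: dim(rho) = sum (mult * dim) = 0*1 + 2*1 + 3*1 + 0*1 + 1*1 = 6 = chi_rho(e) = 6.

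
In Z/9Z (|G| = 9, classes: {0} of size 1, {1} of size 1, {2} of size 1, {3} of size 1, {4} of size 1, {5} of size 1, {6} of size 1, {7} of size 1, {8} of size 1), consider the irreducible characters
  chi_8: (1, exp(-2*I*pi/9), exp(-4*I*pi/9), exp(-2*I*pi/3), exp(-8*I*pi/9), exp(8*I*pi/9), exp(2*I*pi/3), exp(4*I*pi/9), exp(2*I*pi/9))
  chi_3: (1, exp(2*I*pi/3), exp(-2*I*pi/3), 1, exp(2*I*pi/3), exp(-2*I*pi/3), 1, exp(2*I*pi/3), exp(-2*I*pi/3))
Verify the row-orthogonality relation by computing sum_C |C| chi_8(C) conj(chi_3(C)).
Sum = 0; so <chi_8, chi_3> = 0 (distinct irreducibles are orthogonal).

Derivation: Compute term by term over conjugacy classes (|C| * chi_8(C) * conj(chi_3(C))):
  1*(1)*conj(1) + 1*(exp(-2*I*pi/9))*conj(exp(2*I*pi/3)) + 1*(exp(-4*I*pi/9))*conj(exp(-2*I*pi/3)) + 1*(exp(-2*I*pi/3))*conj(1) + 1*(exp(-8*I*pi/9))*conj(exp(2*I*pi/3)) + 1*(exp(8*I*pi/9))*conj(exp(-2*I*pi/3)) + 1*(exp(2*I*pi/3))*conj(1) + 1*(exp(4*I*pi/9))*conj(exp(2*I*pi/3)) + 1*(exp(2*I*pi/9))*conj(exp(-2*I*pi/3))
  = (1) + (exp(-8*I*pi/9)) + (exp(2*I*pi/9)) + (exp(-2*I*pi/3)) + (exp(4*I*pi/9)) + (exp(-4*I*pi/9)) + (exp(2*I*pi/3)) + (exp(-2*I*pi/9)) + (exp(8*I*pi/9))
  = 0.
(Exp terms are combined using exp(i*s)*conj(exp(i*t)) = exp(i*(s-t)), and sums of them are collapsed using the identity that for every m > 1 the m distinct m-th roots of unity sum to 0, e.g. 1 + exp(2*I*pi/3) + exp(-2*I*pi/3) = 0.)
Dividing by |G| = 9 gives 0/9 = 0, matching the row-orthogonality relation <chi_8, chi_3> = [chi_8 = chi_3].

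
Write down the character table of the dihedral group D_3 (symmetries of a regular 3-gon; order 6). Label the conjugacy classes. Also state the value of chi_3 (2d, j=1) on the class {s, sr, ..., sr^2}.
Conjugacy classes: {e} of size 1, {r^1, r^2} of size 2, {s, sr, ..., sr^2} of size 3.
Character table:
  irrep \ class              {e} (size 1)  {r^1, r^2} (size 2)  {s, sr, ..., sr^2} (size 3)
  chi_1 (triv)               1             1                    1                          
  chi_2 (sign: r->1, s->-1)  1             1                    -1                         
  chi_3 (2d, j=1)            2             -1                   0                          

Spot check: chi_3 (2d, j=1) on {s, sr, ..., sr^2} = 0.

Reasoning: D_3 has order 2*3 = 6 with 3 conjugacy classes, hence 3 irreducibles. Sum of squared dims 1 + 1 + 4 = 6 = |G|. Linear characters come from the abelianisation; the 2-dimensional irreps have character r^k -> 2*cos(2*pi*j*k/3), reflections -> 0.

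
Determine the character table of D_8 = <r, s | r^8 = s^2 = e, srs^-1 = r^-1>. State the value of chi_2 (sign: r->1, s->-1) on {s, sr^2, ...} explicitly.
Conjugacy classes: {e} of size 1, {r^4} of size 1, {r^1, r^7} of size 2, {r^2, r^6} of size 2, {r^3, r^5} of size 2, {s, sr^2, ...} of size 4, {sr, sr^3, ...} of size 4.
Character table:
  irrep \ class              {e} (size 1)  {r^4} (size 1)  {r^1, r^7} (size 2)  {r^2, r^6} (size 2)  {r^3, r^5} (size 2)  {s, sr^2, ...} (size 4)  {sr, sr^3, ...} (size 4)
  chi_1 (triv)               1             1               1                    1                    1                    1                        1                       
  chi_2 (sign: r->1, s->-1)  1             1               1                    1                    1                    -1                       -1                      
  chi_3 (r->-1, s->1)        1             1               -1                   1                    -1                   1                        -1                      
  chi_4 (r->-1, s->-1)       1             1               -1                   1                    -1                   -1                       1                       
  chi_5 (2d, j=1)            2             -2              sqrt(2)              0                    -sqrt(2)             0                        0                       
  chi_6 (2d, j=2)            2             2               0                    -2                   0                    0                        0                       
  chi_7 (2d, j=3)            2             -2              -sqrt(2)             0                    sqrt(2)              0                        0                       

Spot check: chi_2 (sign: r->1, s->-1) on {s, sr^2, ...} = -1.

Explanation: D_8 has order 2*8 = 16 with 7 conjugacy classes, hence 7 irreducibles. Sum of squared dims 1 + 1 + 1 + 1 + 4 + 4 + 4 = 16 = |G|. Linear characters come from the abelianisation; the 2-dimensional irreps have character r^k -> 2*cos(2*pi*j*k/8), reflections -> 0.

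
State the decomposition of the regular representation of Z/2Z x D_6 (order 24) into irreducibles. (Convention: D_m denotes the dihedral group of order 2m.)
Each irreducible V_i of dimension d_i appears with multiplicity d_i, i.e. rho_reg = (direct sum over all irreducibles V_i) d_i V_i. The irreducible dimensions for Z/2Z x D_6 are 1, 1, 1, 1, 1, 1, 1, 1, 2, 2, 2, 2: 8 irreducibles of dimension 1, each with multiplicity 1; 4 irreducibles of dimension 2, each with multiplicity 2. Total dimension 8*1*1 + 4*2*2 = 24 = |G|.

Working: General theorem: in the regular representation of a finite group G, each irreducible appears with multiplicity equal to its dimension. Check: dim(rho_reg) = sum d_i^2 = 1 + 1 + 1 + 1 + 1 + 1 + 1 + 1 + 4 + 4 + 4 + 4 = 24 = |G|.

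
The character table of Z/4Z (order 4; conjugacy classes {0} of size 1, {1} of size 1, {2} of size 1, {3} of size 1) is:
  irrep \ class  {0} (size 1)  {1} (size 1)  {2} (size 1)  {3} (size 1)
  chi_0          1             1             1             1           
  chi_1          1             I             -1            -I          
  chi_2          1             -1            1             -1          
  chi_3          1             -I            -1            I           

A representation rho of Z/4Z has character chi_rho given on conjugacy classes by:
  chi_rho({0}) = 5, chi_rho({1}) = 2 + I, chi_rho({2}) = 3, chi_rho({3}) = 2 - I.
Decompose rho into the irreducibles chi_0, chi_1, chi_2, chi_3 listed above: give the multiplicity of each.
Multiplicities: chi_0: 3, chi_1: 1, chi_2: 1, chi_3: 0.

Reasoning: Use <chi_rho, chi> = (1/|G|) sum_C |C| * chi_rho(C) * conj(chi(C)) with |G| = 4 for each irreducible chi in the table:
  <chi_rho, chi_0> = (1/4)[1*(5)*conj(1) + 1*(2 + I)*conj(1) + 1*(3)*conj(1) + 1*(2 - I)*conj(1)]
      = (1/4)[(5) + (2 + I) + (3) + (2 - I)] = 12/4 = 3
  <chi_rho, chi_1> = (1/4)[1*(5)*conj(1) + 1*(2 + I)*conj(I) + 1*(3)*conj(-1) + 1*(2 - I)*conj(-I)]
      = (1/4)[(5) + (1 - 2*I) + (-3) + (1 + 2*I)] = 4/4 = 1
  <chi_rho, chi_2> = (1/4)[1*(5)*conj(1) + 1*(2 + I)*conj(-1) + 1*(3)*conj(1) + 1*(2 - I)*conj(-1)]
      = (1/4)[(5) + (-2 - I) + (3) + (-2 + I)] = 4/4 = 1
  <chi_rho, chi_3> = (1/4)[1*(5)*conj(1) + 1*(2 + I)*conj(-I) + 1*(3)*conj(-1) + 1*(2 - I)*conj(I)]
      = (1/4)[(5) + (-1 + 2*I) + (-3) + (-1 - 2*I)] = 0/4 = 0
(Exp terms are combined using exp(i*s)*conj(exp(i*t)) = exp(i*(s-t)), and sums of them are collapsed using the identity that for every m > 1 the m distinct m-th roots of unity sum to 0, e.g. 1 + exp(2*I*pi/3) + exp(-2*I*pi/3) = 0.)
Dimension check: dim(rho) = sum (mult * dim) = 3*1 + 1*1 + 1*1 + 0*1 = 5 = chi_rho(e) = 5.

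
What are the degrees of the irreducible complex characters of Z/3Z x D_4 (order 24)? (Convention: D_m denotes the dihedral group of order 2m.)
Dimensions: 1, 1, 1, 1, 1, 1, 1, 1, 1, 1, 1, 1, 2, 2, 2

Reasoning: There are 15 irreducibles (= number of conjugacy classes). Their dimensions d_i satisfy sum d_i^2 = |G| = 24: 1 + 1 + 1 + 1 + 1 + 1 + 1 + 1 + 1 + 1 + 1 + 1 + 4 + 4 + 4 = 24. (For the product with Z/3Z: each of the 3 1-dim characters of Z/3Z tensors with each irrep of D_4, giving 3 copies of each D_4-dimension.)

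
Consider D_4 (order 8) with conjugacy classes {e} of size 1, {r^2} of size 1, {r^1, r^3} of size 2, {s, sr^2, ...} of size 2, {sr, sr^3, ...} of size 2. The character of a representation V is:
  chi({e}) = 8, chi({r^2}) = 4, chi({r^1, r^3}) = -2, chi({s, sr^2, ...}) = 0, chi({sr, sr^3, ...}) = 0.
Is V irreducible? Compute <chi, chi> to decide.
Not irreducible (reducible): <chi, chi> = 11 > 1.

Argument: <chi, chi> = (1/|G|) sum_C |C| * |chi(C)|^2 = (1/8)[1*|8|^2 + 1*|4|^2 + 2*|-2|^2 + 2*|0|^2 + 2*|0|^2]
  = (1/8)[(64) + (16) + (8) + (0) + (0)] = 88/8 = 11.
A character is irreducible iff <chi, chi> = 1, so this representation is reducible.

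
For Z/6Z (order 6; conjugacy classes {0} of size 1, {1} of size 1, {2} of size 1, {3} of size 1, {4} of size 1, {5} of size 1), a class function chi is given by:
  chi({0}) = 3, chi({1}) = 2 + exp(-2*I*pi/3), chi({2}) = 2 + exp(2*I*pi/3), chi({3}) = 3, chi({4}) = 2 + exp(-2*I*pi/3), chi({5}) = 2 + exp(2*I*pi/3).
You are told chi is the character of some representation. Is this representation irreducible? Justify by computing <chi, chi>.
Not irreducible (reducible): <chi, chi> = 5 > 1.

Derivation: <chi, chi> = (1/|G|) sum_C |C| * |chi(C)|^2 = (1/6)[1*|3|^2 + 1*|2 + exp(-2*I*pi/3)|^2 + 1*|2 + exp(2*I*pi/3)|^2 + 1*|3|^2 + 1*|2 + exp(-2*I*pi/3)|^2 + 1*|2 + exp(2*I*pi/3)|^2]
  = (1/6)[(9) + (3) + (3) + (9) + (3) + (3)] = 30/6 = 5.
(Exp terms are combined using exp(i*s)*conj(exp(i*t)) = exp(i*(s-t)), and sums of them are collapsed using the identity that for every m > 1 the m distinct m-th roots of unity sum to 0, e.g. 1 + exp(2*I*pi/3) + exp(-2*I*pi/3) = 0.)
A character is irreducible iff <chi, chi> = 1, so this representation is reducible.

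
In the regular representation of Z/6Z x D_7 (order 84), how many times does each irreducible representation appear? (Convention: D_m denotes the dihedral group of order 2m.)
Each irreducible V_i of dimension d_i appears with multiplicity d_i, i.e. rho_reg = (direct sum over all irreducibles V_i) d_i V_i. The irreducible dimensions for Z/6Z x D_7 are 1, 1, 1, 1, 1, 1, 1, 1, 1, 1, 1, 1, 2, 2, 2, 2, 2, 2, 2, 2, 2, 2, 2, 2, 2, 2, 2, 2, 2, 2: 12 irreducibles of dimension 1, each with multiplicity 1; 18 irreducibles of dimension 2, each with multiplicity 2. Total dimension 12*1*1 + 18*2*2 = 84 = |G|.

Why: General theorem: in the regular representation of a finite group G, each irreducible appears with multiplicity equal to its dimension. Check: dim(rho_reg) = sum d_i^2 = 1 + 1 + 1 + 1 + 1 + 1 + 1 + 1 + 1 + 1 + 1 + 1 + 4 + 4 + 4 + 4 + 4 + 4 + 4 + 4 + 4 + 4 + 4 + 4 + 4 + 4 + 4 + 4 + 4 + 4 = 84 = |G|.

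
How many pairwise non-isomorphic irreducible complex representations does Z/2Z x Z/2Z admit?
4

Solution. The number of irreducible complex representations of a finite group equals its number of conjugacy classes. Z/2Z x Z/2Z is abelian of order 4, so every element is its own conjugacy class: 4 classes, so Z/2Z x Z/2Z (order 4) has exactly 4 irreducible complex representations.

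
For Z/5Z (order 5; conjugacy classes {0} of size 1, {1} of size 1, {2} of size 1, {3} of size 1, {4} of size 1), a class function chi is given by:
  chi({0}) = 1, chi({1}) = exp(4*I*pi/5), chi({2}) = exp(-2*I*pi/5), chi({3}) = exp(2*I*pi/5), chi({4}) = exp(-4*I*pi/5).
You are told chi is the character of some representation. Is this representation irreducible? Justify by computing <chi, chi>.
Irreducible: <chi, chi> = 1.

Derivation: <chi, chi> = (1/|G|) sum_C |C| * |chi(C)|^2 = (1/5)[1*|1|^2 + 1*|exp(4*I*pi/5)|^2 + 1*|exp(-2*I*pi/5)|^2 + 1*|exp(2*I*pi/5)|^2 + 1*|exp(-4*I*pi/5)|^2]
  = (1/5)[(1) + (1) + (1) + (1) + (1)] = 5/5 = 1.
(Exp terms are combined using exp(i*s)*conj(exp(i*t)) = exp(i*(s-t)), and sums of them are collapsed using the identity that for every m > 1 the m distinct m-th roots of unity sum to 0, e.g. 1 + exp(2*I*pi/3) + exp(-2*I*pi/3) = 0.)
A character is irreducible iff <chi, chi> = 1, so this representation is irreducible.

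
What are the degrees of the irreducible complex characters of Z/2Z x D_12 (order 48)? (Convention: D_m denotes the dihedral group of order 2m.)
Dimensions: 1, 1, 1, 1, 1, 1, 1, 1, 2, 2, 2, 2, 2, 2, 2, 2, 2, 2

Reasoning: There are 18 irreducibles (= number of conjugacy classes). Their dimensions d_i satisfy sum d_i^2 = |G| = 48: 1 + 1 + 1 + 1 + 1 + 1 + 1 + 1 + 4 + 4 + 4 + 4 + 4 + 4 + 4 + 4 + 4 + 4 = 48. (For the product with Z/2Z: each of the 2 1-dim characters of Z/2Z tensors with each irrep of D_12, giving 2 copies of each D_12-dimension.)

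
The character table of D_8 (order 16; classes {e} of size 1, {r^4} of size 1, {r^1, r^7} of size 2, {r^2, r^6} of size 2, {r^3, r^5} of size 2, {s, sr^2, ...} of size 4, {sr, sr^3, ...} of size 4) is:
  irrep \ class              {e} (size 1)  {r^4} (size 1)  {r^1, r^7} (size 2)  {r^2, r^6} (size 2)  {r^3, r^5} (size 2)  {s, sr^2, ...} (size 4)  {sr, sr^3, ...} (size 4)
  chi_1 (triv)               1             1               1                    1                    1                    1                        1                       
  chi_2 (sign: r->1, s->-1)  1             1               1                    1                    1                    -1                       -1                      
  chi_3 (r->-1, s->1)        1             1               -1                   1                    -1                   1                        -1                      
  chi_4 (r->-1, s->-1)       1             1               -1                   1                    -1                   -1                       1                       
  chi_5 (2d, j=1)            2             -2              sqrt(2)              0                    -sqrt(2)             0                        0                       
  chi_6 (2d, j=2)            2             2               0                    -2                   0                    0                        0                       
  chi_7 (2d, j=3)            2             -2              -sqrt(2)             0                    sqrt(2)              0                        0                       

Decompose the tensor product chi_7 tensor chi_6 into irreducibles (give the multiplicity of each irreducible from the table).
chi_7 tensor chi_6 = chi_5 + chi_7 (all other irreducibles have multiplicity 0).

Reasoning: The character of a tensor product is the pointwise product (chi_7 * chi_6)(C) = chi_7(C) * chi_6(C):
  {e}: (2)*(2), {r^4}: (-2)*(2), {r^1, r^7}: (-sqrt(2))*(0), {r^2, r^6}: (0)*(-2), {r^3, r^5}: (sqrt(2))*(0), {s, sr^2, ...}: (0)*(0), {sr, sr^3, ...}: (0)*(0)
so (chi_7 * chi_6) takes values
  {e} -> 4, {r^4} -> -4, {r^1, r^7} -> 0, {r^2, r^6} -> 0, {r^3, r^5} -> 0, {s, sr^2, ...} -> 0, {sr, sr^3, ...} -> 0.
Now take the inner product of this character with each irreducible chi from the table, <chi_7*chi_6, chi> = (1/16) sum_C |C| (chi_7*chi_6)(C) conj(chi(C)):
  <chi_7*chi_6, chi_1> = (1/16)[1*(4)*conj(1) + 1*(-4)*conj(1) + 2*(0)*conj(1) + 2*(0)*conj(1) + 2*(0)*conj(1) + 4*(0)*conj(1) + 4*(0)*conj(1)]
      = (1/16)[(4) + (-4) + (0) + (0) + (0) + (0) + (0)] = 0/16 = 0
  <chi_7*chi_6, chi_2> = (1/16)[1*(4)*conj(1) + 1*(-4)*conj(1) + 2*(0)*conj(1) + 2*(0)*conj(1) + 2*(0)*conj(1) + 4*(0)*conj(-1) + 4*(0)*conj(-1)]
      = (1/16)[(4) + (-4) + (0) + (0) + (0) + (0) + (0)] = 0/16 = 0
  <chi_7*chi_6, chi_3> = (1/16)[1*(4)*conj(1) + 1*(-4)*conj(1) + 2*(0)*conj(-1) + 2*(0)*conj(1) + 2*(0)*conj(-1) + 4*(0)*conj(1) + 4*(0)*conj(-1)]
      = (1/16)[(4) + (-4) + (0) + (0) + (0) + (0) + (0)] = 0/16 = 0
  <chi_7*chi_6, chi_4> = (1/16)[1*(4)*conj(1) + 1*(-4)*conj(1) + 2*(0)*conj(-1) + 2*(0)*conj(1) + 2*(0)*conj(-1) + 4*(0)*conj(-1) + 4*(0)*conj(1)]
      = (1/16)[(4) + (-4) + (0) + (0) + (0) + (0) + (0)] = 0/16 = 0
  <chi_7*chi_6, chi_5> = (1/16)[1*(4)*conj(2) + 1*(-4)*conj(-2) + 2*(0)*conj(sqrt(2)) + 2*(0)*conj(0) + 2*(0)*conj(-sqrt(2)) + 4*(0)*conj(0) + 4*(0)*conj(0)]
      = (1/16)[(8) + (8) + (0) + (0) + (0) + (0) + (0)] = 16/16 = 1
  <chi_7*chi_6, chi_6> = (1/16)[1*(4)*conj(2) + 1*(-4)*conj(2) + 2*(0)*conj(0) + 2*(0)*conj(-2) + 2*(0)*conj(0) + 4*(0)*conj(0) + 4*(0)*conj(0)]
      = (1/16)[(8) + (-8) + (0) + (0) + (0) + (0) + (0)] = 0/16 = 0
  <chi_7*chi_6, chi_7> = (1/16)[1*(4)*conj(2) + 1*(-4)*conj(-2) + 2*(0)*conj(-sqrt(2)) + 2*(0)*conj(0) + 2*(0)*conj(sqrt(2)) + 4*(0)*conj(0) + 4*(0)*conj(0)]
      = (1/16)[(8) + (8) + (0) + (0) + (0) + (0) + (0)] = 16/16 = 1
Hence the multiplicities are chi_5: 1, chi_7: 1. Dimension check: dim(chi_7)*dim(chi_6) = 2*2 = 4 and sum (mult * dim) = 1*2 + 1*2 = 4.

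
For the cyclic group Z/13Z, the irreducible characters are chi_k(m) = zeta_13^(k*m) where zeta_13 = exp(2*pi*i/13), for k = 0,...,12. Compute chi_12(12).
chi_12(12) = zeta_13^144 = exp(2*I*pi/13)

Solution. chi_12(12) = zeta_13^(12*12) = zeta_13^144. Since zeta_13^13 = 1, this equals zeta_13^1 = exp(2*pi*i*1/13) = exp(2*I*pi/13).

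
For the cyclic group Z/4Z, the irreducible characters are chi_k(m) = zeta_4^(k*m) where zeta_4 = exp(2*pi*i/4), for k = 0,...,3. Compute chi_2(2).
chi_2(2) = zeta_4^4 = 1

Why: chi_2(2) = zeta_4^(2*2) = zeta_4^4. Since zeta_4^4 = 1, this equals zeta_4^0 = exp(2*pi*i*0/4) = 1.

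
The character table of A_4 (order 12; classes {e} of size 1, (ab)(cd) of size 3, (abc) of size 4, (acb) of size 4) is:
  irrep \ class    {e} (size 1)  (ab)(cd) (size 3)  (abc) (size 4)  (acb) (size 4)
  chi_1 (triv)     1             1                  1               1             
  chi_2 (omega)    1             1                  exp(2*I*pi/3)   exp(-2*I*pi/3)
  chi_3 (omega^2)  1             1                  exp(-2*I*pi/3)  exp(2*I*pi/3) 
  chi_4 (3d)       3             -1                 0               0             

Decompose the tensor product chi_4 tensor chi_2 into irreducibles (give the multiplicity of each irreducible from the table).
chi_4 tensor chi_2 = chi_4 (all other irreducibles have multiplicity 0).

Argument: The character of a tensor product is the pointwise product (chi_4 * chi_2)(C) = chi_4(C) * chi_2(C):
  {e}: (3)*(1), (ab)(cd): (-1)*(1), (abc): (0)*(exp(2*I*pi/3)), (acb): (0)*(exp(-2*I*pi/3))
so (chi_4 * chi_2) takes values
  {e} -> 3, (ab)(cd) -> -1, (abc) -> 0, (acb) -> 0.
Now take the inner product of this character with each irreducible chi from the table, <chi_4*chi_2, chi> = (1/12) sum_C |C| (chi_4*chi_2)(C) conj(chi(C)):
  <chi_4*chi_2, chi_1> = (1/12)[1*(3)*conj(1) + 3*(-1)*conj(1) + 4*(0)*conj(1) + 4*(0)*conj(1)]
      = (1/12)[(3) + (-3) + (0) + (0)] = 0/12 = 0
  <chi_4*chi_2, chi_2> = (1/12)[1*(3)*conj(1) + 3*(-1)*conj(1) + 4*(0)*conj(exp(2*I*pi/3)) + 4*(0)*conj(exp(-2*I*pi/3))]
      = (1/12)[(3) + (-3) + (0) + (0)] = 0/12 = 0
  <chi_4*chi_2, chi_3> = (1/12)[1*(3)*conj(1) + 3*(-1)*conj(1) + 4*(0)*conj(exp(-2*I*pi/3)) + 4*(0)*conj(exp(2*I*pi/3))]
      = (1/12)[(3) + (-3) + (0) + (0)] = 0/12 = 0
  <chi_4*chi_2, chi_4> = (1/12)[1*(3)*conj(3) + 3*(-1)*conj(-1) + 4*(0)*conj(0) + 4*(0)*conj(0)]
      = (1/12)[(9) + (3) + (0) + (0)] = 12/12 = 1
(Exp terms are combined using exp(i*s)*conj(exp(i*t)) = exp(i*(s-t)), and sums of them are collapsed using the identity that for every m > 1 the m distinct m-th roots of unity sum to 0, e.g. 1 + exp(2*I*pi/3) + exp(-2*I*pi/3) = 0.)
Hence the multiplicities are chi_4: 1. Dimension check: dim(chi_4)*dim(chi_2) = 3*1 = 3 and sum (mult * dim) = 1*3 = 3.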